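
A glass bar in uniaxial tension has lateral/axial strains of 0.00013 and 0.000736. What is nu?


Poisson's ratio: nu = lateral strain / axial strain
  nu = 0.00013 / 0.000736 = 0.1766

0.1766


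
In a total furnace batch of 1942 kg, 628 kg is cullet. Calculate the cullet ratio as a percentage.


Cullet ratio = (cullet mass / total batch mass) * 100
  Ratio = 628 / 1942 * 100 = 32.34%

32.34%


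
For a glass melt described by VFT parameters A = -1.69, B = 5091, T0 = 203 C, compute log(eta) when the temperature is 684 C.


VFT equation: log(eta) = A + B / (T - T0)
  T - T0 = 684 - 203 = 481
  B / (T - T0) = 5091 / 481 = 10.584
  log(eta) = -1.69 + 10.584 = 8.894

8.894


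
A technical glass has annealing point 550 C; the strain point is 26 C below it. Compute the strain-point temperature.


Strain point = annealing point - difference:
  T_strain = 550 - 26 = 524 C

524 C


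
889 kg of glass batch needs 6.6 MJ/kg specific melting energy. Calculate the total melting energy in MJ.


Total energy = mass * specific energy
  E = 889 * 6.6 = 5867.4 MJ

5867.4 MJ


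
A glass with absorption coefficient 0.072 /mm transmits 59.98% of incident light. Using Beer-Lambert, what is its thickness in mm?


Rearrange T = exp(-alpha * thickness):
  thickness = -ln(T) / alpha
  T = 59.98/100 = 0.5998
  ln(T) = -0.51116
  -ln(T) = 0.51116
  thickness = 0.51116 / 0.072 = 7.1 mm

7.1 mm


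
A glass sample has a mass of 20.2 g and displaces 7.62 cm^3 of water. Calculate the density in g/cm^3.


Use the definition of density:
  rho = mass / volume
  rho = 20.2 / 7.62 = 2.651 g/cm^3

2.651 g/cm^3


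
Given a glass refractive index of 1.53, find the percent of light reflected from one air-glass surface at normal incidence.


Fresnel reflectance at normal incidence:
  R = ((n - 1)/(n + 1))^2
  (n - 1)/(n + 1) = (1.53 - 1)/(1.53 + 1) = 0.209486
  R = 0.209486^2 = 0.0438844
  R(%) = 0.0438844 * 100 = 4.388%

4.388%


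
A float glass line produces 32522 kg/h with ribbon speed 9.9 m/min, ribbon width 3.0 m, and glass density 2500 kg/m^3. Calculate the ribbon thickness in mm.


Ribbon cross-section from mass balance:
  Volume rate = throughput / density = 32522 / 2500 = 13.0088 m^3/h
  thickness = volume rate / (speed * 60 * width), i.e.
  thickness = throughput / (60 * speed * width * density) * 1000
  thickness = 32522 / (60 * 9.9 * 3.0 * 2500) * 1000 = 7.3 mm

7.3 mm


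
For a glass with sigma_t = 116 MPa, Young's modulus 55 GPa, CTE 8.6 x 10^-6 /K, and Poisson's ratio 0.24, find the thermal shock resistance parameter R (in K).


Thermal shock resistance: R = sigma * (1 - nu) / (E * alpha)
  Numerator = 116 * (1 - 0.24) = 88.16
  Denominator = 55 * 1000 * (8.6 x 10^-6) = 0.473
  R = 88.16 / 0.473 = 186.4 K

186.4 K


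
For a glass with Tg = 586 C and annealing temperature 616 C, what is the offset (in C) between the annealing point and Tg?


Offset = T_anneal - Tg:
  offset = 616 - 586 = 30 C

30 C


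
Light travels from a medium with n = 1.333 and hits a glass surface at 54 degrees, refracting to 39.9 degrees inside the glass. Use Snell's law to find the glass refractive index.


Apply Snell's law: n1 * sin(theta1) = n2 * sin(theta2)
  n2 = n1 * sin(theta1) / sin(theta2)
  sin(54) = 0.809017
  sin(39.9) = 0.64145
  n2 = 1.333 * 0.809017 / 0.64145 = 1.6812

1.6812


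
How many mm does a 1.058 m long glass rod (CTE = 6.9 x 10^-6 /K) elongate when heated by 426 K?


Thermal expansion formula: dL = alpha * L0 * dT
  dL = (6.9 x 10^-6) * 1.058 * 426 = 0.00310989 m
Convert to mm: 0.00310989 * 1000 = 3.1099 mm

3.1099 mm


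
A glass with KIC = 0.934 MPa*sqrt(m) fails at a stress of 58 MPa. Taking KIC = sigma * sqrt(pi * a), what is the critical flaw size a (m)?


Rearrange KIC = sigma * sqrt(pi * a):
  sqrt(pi * a) = KIC / sigma
  sqrt(pi * a) = 0.934 / 58 = 0.016103
  a = (KIC / sigma)^2 / pi
  a = 0.016103^2 / pi = 0.0000825 m

0.0000825 m


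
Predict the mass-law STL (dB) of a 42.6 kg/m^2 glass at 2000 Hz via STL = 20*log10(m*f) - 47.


Mass law: STL = 20 * log10(m * f) - 47
  m * f = 42.6 * 2000 = 85200
  log10(85200) = 4.93044
  STL = 20 * 4.93044 - 47 = 98.6088 - 47 = 51.6 dB

51.6 dB


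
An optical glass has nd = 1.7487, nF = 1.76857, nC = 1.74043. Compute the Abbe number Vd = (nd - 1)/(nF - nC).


Abbe number formula: Vd = (nd - 1) / (nF - nC)
  nd - 1 = 1.7487 - 1 = 0.7487
  nF - nC = 1.76857 - 1.74043 = 0.02814
  Vd = 0.7487 / 0.02814 = 26.61

26.61


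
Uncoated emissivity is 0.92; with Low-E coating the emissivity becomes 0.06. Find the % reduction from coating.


Percentage reduction = (1 - coated/uncoated) * 100
  Ratio = 0.06 / 0.92 = 0.0652
  Reduction = (1 - 0.0652) * 100 = 93.5%

93.5%


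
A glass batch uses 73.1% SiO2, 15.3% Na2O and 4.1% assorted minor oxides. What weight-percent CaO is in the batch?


Pieces sum to 100%:
  CaO = 100 - (SiO2 + Na2O + others)
  CaO = 100 - (73.1 + 15.3 + 4.1) = 7.5%

7.5%


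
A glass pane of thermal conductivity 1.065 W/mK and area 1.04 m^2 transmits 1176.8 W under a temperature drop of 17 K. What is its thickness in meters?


Fourier's law: t = k * A * dT / Q
  t = 1.065 * 1.04 * 17 / 1176.8
  t = 18.8292 / 1176.8 = 0.016 m

0.016 m


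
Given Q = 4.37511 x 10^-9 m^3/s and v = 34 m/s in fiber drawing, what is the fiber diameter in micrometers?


Cross-sectional area from continuity:
  A = Q / v = 4.37511 x 10^-9 / 34 = 1.286797 x 10^-10 m^2
Diameter from circular cross-section:
  d = sqrt(4A / pi) * 10^6 (m -> um)
  d = sqrt(4 * 1.286797 x 10^-10 / pi) * 10^6 = 12.8 um

12.8 um


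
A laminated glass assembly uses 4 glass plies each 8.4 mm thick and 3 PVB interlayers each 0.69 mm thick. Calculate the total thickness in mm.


Total thickness = glass contribution + PVB contribution
  Glass: 4 * 8.4 = 33.6 mm
  PVB: 3 * 0.69 = 2.07 mm
  Total = 33.6 + 2.07 = 35.67 mm

35.67 mm


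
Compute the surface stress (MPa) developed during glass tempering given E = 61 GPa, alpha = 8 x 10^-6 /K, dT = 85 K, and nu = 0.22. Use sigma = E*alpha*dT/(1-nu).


Tempering stress: sigma = E * alpha * dT / (1 - nu)
  E (MPa) = 61 * 1000 = 61000
  Numerator = 61000 * (8 x 10^-6) * 85 = 41.48
  Denominator = 1 - 0.22 = 0.78
  sigma = 41.48 / 0.78 = 53.2 MPa

53.2 MPa


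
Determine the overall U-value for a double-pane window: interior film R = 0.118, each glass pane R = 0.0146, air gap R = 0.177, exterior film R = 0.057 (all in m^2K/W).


Total thermal resistance (series):
  R_total = R_in + R_glass + R_air + R_glass + R_out
  R_total = 0.118 + 0.0146 + 0.177 + 0.0146 + 0.057 = 0.3812 m^2K/W
U-value = 1 / R_total = 1 / 0.3812 = 2.623 W/m^2K

2.623 W/m^2K


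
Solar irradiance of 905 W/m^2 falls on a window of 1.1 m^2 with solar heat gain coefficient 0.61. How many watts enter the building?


Solar heat gain: Q = Area * SHGC * Irradiance
  Q = 1.1 * 0.61 * 905 = 607.3 W

607.3 W


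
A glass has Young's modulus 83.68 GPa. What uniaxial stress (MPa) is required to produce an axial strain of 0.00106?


Rearrange E = sigma / epsilon:
  sigma = E * epsilon
  E (MPa) = 83.68 * 1000 = 83680
  sigma = 83680 * 0.00106 = 88.7 MPa

88.7 MPa


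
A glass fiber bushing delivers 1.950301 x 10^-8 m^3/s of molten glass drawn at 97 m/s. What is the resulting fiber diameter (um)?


Cross-sectional area from continuity:
  A = Q / v = 1.950301 x 10^-8 / 97 = 2.01062 x 10^-10 m^2
Diameter from circular cross-section:
  d = sqrt(4A / pi) * 10^6 (m -> um)
  d = sqrt(4 * 2.01062 x 10^-10 / pi) * 10^6 = 16.0 um

16.0 um


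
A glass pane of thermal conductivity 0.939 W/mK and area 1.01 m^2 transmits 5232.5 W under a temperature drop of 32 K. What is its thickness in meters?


Fourier's law: t = k * A * dT / Q
  t = 0.939 * 1.01 * 32 / 5232.5
  t = 30.34848 / 5232.5 = 0.0058 m

0.0058 m


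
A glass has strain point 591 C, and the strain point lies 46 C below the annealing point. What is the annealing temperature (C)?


T_anneal = T_strain + gap:
  T_anneal = 591 + 46 = 637 C

637 C


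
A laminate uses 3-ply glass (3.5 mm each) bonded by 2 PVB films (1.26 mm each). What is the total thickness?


Total thickness = glass contribution + PVB contribution
  Glass: 3 * 3.5 = 10.5 mm
  PVB: 2 * 1.26 = 2.52 mm
  Total = 10.5 + 2.52 = 13.02 mm

13.02 mm


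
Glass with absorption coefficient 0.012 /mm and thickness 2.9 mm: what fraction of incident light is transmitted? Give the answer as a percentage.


Beer-Lambert law: T = exp(-alpha * thickness)
  exponent = -0.012 * 2.9 = -0.0348
  T = exp(-0.0348) = 0.9658
  Percentage = 0.9658 * 100 = 96.58%

96.58%


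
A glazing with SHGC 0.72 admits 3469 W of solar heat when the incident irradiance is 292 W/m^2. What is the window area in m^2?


Rearrange Q = Area * SHGC * Irradiance:
  Area = Q / (SHGC * Irradiance)
  Area = 3469 / (0.72 * 292) = 16.5 m^2

16.5 m^2


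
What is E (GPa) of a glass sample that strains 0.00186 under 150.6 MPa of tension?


Young's modulus: E = stress / strain
  E = 150.6 MPa / 0.00186 = 80967.74 MPa
Convert to GPa: 80967.74 / 1000 = 80.97 GPa

80.97 GPa


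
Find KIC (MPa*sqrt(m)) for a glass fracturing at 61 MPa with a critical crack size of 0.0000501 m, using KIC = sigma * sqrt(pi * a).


Fracture toughness: KIC = sigma * sqrt(pi * a)
  pi * a = pi * 0.0000501 = 0.000157394
  sqrt(pi * a) = 0.012546
  KIC = 61 * 0.012546 = 0.765 MPa*sqrt(m)

0.765 MPa*sqrt(m)


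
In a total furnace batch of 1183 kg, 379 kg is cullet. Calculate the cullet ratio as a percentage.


Cullet ratio = (cullet mass / total batch mass) * 100
  Ratio = 379 / 1183 * 100 = 32.04%

32.04%


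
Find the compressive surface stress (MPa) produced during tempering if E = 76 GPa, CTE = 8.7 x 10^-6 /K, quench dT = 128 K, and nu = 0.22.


Tempering stress: sigma = E * alpha * dT / (1 - nu)
  E (MPa) = 76 * 1000 = 76000
  Numerator = 76000 * (8.7 x 10^-6) * 128 = 84.6336
  Denominator = 1 - 0.22 = 0.78
  sigma = 84.6336 / 0.78 = 108.5 MPa

108.5 MPa


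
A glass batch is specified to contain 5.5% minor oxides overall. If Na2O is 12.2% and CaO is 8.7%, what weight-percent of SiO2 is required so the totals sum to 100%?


Known pieces sum to 100%:
  SiO2 = 100 - (others + Na2O + CaO)
  SiO2 = 100 - (5.5 + 12.2 + 8.7) = 73.6%

73.6%


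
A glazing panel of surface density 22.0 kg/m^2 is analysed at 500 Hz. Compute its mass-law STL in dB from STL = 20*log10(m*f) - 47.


Mass law: STL = 20 * log10(m * f) - 47
  m * f = 22.0 * 500 = 11000
  log10(11000) = 4.04139
  STL = 20 * 4.04139 - 47 = 80.8278 - 47 = 33.8 dB

33.8 dB


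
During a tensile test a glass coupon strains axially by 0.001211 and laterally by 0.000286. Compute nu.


Poisson's ratio: nu = lateral strain / axial strain
  nu = 0.000286 / 0.001211 = 0.2362

0.2362


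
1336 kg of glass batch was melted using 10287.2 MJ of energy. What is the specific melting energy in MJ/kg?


Rearrange E = m * s for s:
  s = E / m
  s = 10287.2 / 1336 = 7.7 MJ/kg

7.7 MJ/kg


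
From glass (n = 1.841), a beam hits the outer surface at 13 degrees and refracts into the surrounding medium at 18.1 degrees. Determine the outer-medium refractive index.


Apply Snell's law: n1 * sin(theta1) = n2 * sin(theta2)
  n2 = n1 * sin(theta1) / sin(theta2)
  sin(13) = 0.224951
  sin(18.1) = 0.310676
  n2 = 1.841 * 0.224951 / 0.310676 = 1.333

1.333


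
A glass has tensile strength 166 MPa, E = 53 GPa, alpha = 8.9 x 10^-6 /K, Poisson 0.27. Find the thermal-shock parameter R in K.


Thermal shock resistance: R = sigma * (1 - nu) / (E * alpha)
  Numerator = 166 * (1 - 0.27) = 121.18
  Denominator = 53 * 1000 * (8.9 x 10^-6) = 0.4717
  R = 121.18 / 0.4717 = 256.9 K

256.9 K


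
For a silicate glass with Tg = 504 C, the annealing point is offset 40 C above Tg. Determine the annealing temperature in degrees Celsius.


The annealing temperature is Tg plus the offset:
  T_anneal = 504 + 40 = 544 C

544 C


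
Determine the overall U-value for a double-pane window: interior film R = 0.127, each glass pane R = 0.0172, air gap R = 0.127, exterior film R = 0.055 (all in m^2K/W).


Total thermal resistance (series):
  R_total = R_in + R_glass + R_air + R_glass + R_out
  R_total = 0.127 + 0.0172 + 0.127 + 0.0172 + 0.055 = 0.3434 m^2K/W
U-value = 1 / R_total = 1 / 0.3434 = 2.912 W/m^2K

2.912 W/m^2K


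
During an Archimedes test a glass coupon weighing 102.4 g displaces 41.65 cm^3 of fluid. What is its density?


Use the definition of density:
  rho = mass / volume
  rho = 102.4 / 41.65 = 2.459 g/cm^3

2.459 g/cm^3


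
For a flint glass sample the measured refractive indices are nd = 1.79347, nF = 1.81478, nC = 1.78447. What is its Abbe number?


Abbe number formula: Vd = (nd - 1) / (nF - nC)
  nd - 1 = 1.79347 - 1 = 0.79347
  nF - nC = 1.81478 - 1.78447 = 0.03031
  Vd = 0.79347 / 0.03031 = 26.18

26.18


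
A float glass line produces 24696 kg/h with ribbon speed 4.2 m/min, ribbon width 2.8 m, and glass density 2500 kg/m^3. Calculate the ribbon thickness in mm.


Ribbon cross-section from mass balance:
  Volume rate = throughput / density = 24696 / 2500 = 9.8784 m^3/h
  thickness = volume rate / (speed * 60 * width), i.e.
  thickness = throughput / (60 * speed * width * density) * 1000
  thickness = 24696 / (60 * 4.2 * 2.8 * 2500) * 1000 = 14.0 mm

14.0 mm


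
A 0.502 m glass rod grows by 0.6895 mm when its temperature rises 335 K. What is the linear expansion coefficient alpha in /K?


Rearrange dL = alpha * L0 * dT for alpha:
  alpha = dL / (L0 * dT)
  alpha = (0.6895 / 1000) / (0.502 * 335) = 0.0000041 /K = 4.1 x 10^-6 /K

4.1 x 10^-6 /K


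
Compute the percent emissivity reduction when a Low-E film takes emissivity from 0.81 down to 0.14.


Percentage reduction = (1 - coated/uncoated) * 100
  Ratio = 0.14 / 0.81 = 0.1728
  Reduction = (1 - 0.1728) * 100 = 82.7%

82.7%


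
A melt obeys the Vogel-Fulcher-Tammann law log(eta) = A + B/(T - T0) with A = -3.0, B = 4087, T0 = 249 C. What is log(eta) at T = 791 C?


VFT equation: log(eta) = A + B / (T - T0)
  T - T0 = 791 - 249 = 542
  B / (T - T0) = 4087 / 542 = 7.541
  log(eta) = -3.0 + 7.541 = 4.541

4.541


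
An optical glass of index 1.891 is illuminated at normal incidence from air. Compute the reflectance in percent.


Fresnel reflectance at normal incidence:
  R = ((n - 1)/(n + 1))^2
  (n - 1)/(n + 1) = (1.891 - 1)/(1.891 + 1) = 0.308198
  R = 0.308198^2 = 0.094986
  R(%) = 0.094986 * 100 = 9.499%

9.499%


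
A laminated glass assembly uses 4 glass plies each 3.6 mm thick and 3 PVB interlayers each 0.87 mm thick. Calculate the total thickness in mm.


Total thickness = glass contribution + PVB contribution
  Glass: 4 * 3.6 = 14.4 mm
  PVB: 3 * 0.87 = 2.61 mm
  Total = 14.4 + 2.61 = 17.01 mm

17.01 mm


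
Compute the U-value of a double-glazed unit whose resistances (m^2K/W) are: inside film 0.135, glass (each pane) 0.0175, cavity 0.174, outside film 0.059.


Total thermal resistance (series):
  R_total = R_in + R_glass + R_air + R_glass + R_out
  R_total = 0.135 + 0.0175 + 0.174 + 0.0175 + 0.059 = 0.403 m^2K/W
U-value = 1 / R_total = 1 / 0.403 = 2.481 W/m^2K

2.481 W/m^2K


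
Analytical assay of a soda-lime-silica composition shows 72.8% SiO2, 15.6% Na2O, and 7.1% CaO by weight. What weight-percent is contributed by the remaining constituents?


Sum the three major oxides:
  SiO2 + Na2O + CaO = 72.8 + 15.6 + 7.1 = 95.5%
Subtract from 100%:
  Others = 100 - 95.5 = 4.5%

4.5%


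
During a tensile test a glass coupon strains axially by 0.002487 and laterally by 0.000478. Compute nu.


Poisson's ratio: nu = lateral strain / axial strain
  nu = 0.000478 / 0.002487 = 0.1922

0.1922


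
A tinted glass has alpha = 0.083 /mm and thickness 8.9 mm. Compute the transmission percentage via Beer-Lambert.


Beer-Lambert law: T = exp(-alpha * thickness)
  exponent = -0.083 * 8.9 = -0.7387
  T = exp(-0.7387) = 0.4777
  Percentage = 0.4777 * 100 = 47.77%

47.77%


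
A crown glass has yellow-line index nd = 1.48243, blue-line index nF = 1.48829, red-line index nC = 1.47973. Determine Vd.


Abbe number formula: Vd = (nd - 1) / (nF - nC)
  nd - 1 = 1.48243 - 1 = 0.48243
  nF - nC = 1.48829 - 1.47973 = 0.00856
  Vd = 0.48243 / 0.00856 = 56.36

56.36


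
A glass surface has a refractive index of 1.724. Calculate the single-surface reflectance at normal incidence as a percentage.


Fresnel reflectance at normal incidence:
  R = ((n - 1)/(n + 1))^2
  (n - 1)/(n + 1) = (1.724 - 1)/(1.724 + 1) = 0.265786
  R = 0.265786^2 = 0.0706422
  R(%) = 0.0706422 * 100 = 7.064%

7.064%


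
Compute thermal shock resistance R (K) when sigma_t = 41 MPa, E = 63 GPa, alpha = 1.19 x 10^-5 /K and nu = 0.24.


Thermal shock resistance: R = sigma * (1 - nu) / (E * alpha)
  Numerator = 41 * (1 - 0.24) = 31.16
  Denominator = 63 * 1000 * (1.19 x 10^-5) = 0.7497
  R = 31.16 / 0.7497 = 41.6 K

41.6 K


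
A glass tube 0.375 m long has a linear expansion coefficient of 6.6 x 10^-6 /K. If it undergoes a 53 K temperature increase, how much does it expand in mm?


Thermal expansion formula: dL = alpha * L0 * dT
  dL = (6.6 x 10^-6) * 0.375 * 53 = 0.00013118 m
Convert to mm: 0.00013118 * 1000 = 0.1312 mm

0.1312 mm


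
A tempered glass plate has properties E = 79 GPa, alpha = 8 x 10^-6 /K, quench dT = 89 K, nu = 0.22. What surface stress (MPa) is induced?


Tempering stress: sigma = E * alpha * dT / (1 - nu)
  E (MPa) = 79 * 1000 = 79000
  Numerator = 79000 * (8 x 10^-6) * 89 = 56.248
  Denominator = 1 - 0.22 = 0.78
  sigma = 56.248 / 0.78 = 72.1 MPa

72.1 MPa


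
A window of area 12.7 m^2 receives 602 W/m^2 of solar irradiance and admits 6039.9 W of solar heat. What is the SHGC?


Rearrange Q = Area * SHGC * Irradiance:
  SHGC = Q / (Area * Irradiance)
  SHGC = 6039.9 / (12.7 * 602) = 0.79

0.79


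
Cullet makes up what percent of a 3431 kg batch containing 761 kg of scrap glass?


Cullet ratio = (cullet mass / total batch mass) * 100
  Ratio = 761 / 3431 * 100 = 22.18%

22.18%


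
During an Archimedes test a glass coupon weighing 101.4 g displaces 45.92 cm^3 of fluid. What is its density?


Use the definition of density:
  rho = mass / volume
  rho = 101.4 / 45.92 = 2.208 g/cm^3

2.208 g/cm^3


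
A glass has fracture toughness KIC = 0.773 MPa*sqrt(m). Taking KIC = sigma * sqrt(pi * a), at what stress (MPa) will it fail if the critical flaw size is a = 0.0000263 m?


Rearrange KIC = sigma * sqrt(pi * a):
  sigma = KIC / sqrt(pi * a)
  sqrt(pi * 0.0000263) = 0.00909
  sigma = 0.773 / 0.00909 = 85.04 MPa

85.04 MPa


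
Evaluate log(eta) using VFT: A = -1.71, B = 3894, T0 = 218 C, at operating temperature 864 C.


VFT equation: log(eta) = A + B / (T - T0)
  T - T0 = 864 - 218 = 646
  B / (T - T0) = 3894 / 646 = 6.028
  log(eta) = -1.71 + 6.028 = 4.318

4.318


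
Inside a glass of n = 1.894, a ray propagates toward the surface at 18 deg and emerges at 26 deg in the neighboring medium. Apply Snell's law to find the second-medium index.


Apply Snell's law: n1 * sin(theta1) = n2 * sin(theta2)
  n2 = n1 * sin(theta1) / sin(theta2)
  sin(18) = 0.309017
  sin(26) = 0.438371
  n2 = 1.894 * 0.309017 / 0.438371 = 1.3351

1.3351


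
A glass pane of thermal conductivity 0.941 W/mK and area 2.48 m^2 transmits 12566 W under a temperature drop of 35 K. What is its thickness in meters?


Fourier's law: t = k * A * dT / Q
  t = 0.941 * 2.48 * 35 / 12566
  t = 81.6788 / 12566 = 0.0065 m

0.0065 m


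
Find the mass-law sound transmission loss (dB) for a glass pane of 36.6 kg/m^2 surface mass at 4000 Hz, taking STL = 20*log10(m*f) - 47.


Mass law: STL = 20 * log10(m * f) - 47
  m * f = 36.6 * 4000 = 146400
  log10(146400) = 5.16554
  STL = 20 * 5.16554 - 47 = 103.3108 - 47 = 56.3 dB

56.3 dB


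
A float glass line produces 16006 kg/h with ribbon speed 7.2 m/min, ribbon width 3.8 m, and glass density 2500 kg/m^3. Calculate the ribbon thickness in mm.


Ribbon cross-section from mass balance:
  Volume rate = throughput / density = 16006 / 2500 = 6.4024 m^3/h
  thickness = volume rate / (speed * 60 * width), i.e.
  thickness = throughput / (60 * speed * width * density) * 1000
  thickness = 16006 / (60 * 7.2 * 3.8 * 2500) * 1000 = 3.9 mm

3.9 mm


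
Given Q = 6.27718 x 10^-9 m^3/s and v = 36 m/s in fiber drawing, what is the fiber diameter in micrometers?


Cross-sectional area from continuity:
  A = Q / v = 6.27718 x 10^-9 / 36 = 1.743661 x 10^-10 m^2
Diameter from circular cross-section:
  d = sqrt(4A / pi) * 10^6 (m -> um)
  d = sqrt(4 * 1.743661 x 10^-10 / pi) * 10^6 = 14.9 um

14.9 um


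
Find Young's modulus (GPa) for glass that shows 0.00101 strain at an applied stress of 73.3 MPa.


Young's modulus: E = stress / strain
  E = 73.3 MPa / 0.00101 = 72574.26 MPa
Convert to GPa: 72574.26 / 1000 = 72.57 GPa

72.57 GPa


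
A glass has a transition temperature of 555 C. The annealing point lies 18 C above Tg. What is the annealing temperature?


The annealing temperature is Tg plus the offset:
  T_anneal = 555 + 18 = 573 C

573 C


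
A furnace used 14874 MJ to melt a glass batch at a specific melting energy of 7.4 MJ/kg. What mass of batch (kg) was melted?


Rearrange E = m * s for m:
  m = E / s
  m = 14874 / 7.4 = 2010.0 kg

2010.0 kg


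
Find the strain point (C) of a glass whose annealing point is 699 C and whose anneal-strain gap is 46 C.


Strain point = annealing point - difference:
  T_strain = 699 - 46 = 653 C

653 C


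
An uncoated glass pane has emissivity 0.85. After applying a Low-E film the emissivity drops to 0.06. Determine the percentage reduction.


Percentage reduction = (1 - coated/uncoated) * 100
  Ratio = 0.06 / 0.85 = 0.0706
  Reduction = (1 - 0.0706) * 100 = 92.9%

92.9%


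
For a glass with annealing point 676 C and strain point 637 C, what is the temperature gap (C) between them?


Gap = T_anneal - T_strain:
  gap = 676 - 637 = 39 C

39 C


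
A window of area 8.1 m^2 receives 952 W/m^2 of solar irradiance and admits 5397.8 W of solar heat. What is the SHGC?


Rearrange Q = Area * SHGC * Irradiance:
  SHGC = Q / (Area * Irradiance)
  SHGC = 5397.8 / (8.1 * 952) = 0.7

0.7


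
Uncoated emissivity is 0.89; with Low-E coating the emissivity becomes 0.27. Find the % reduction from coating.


Percentage reduction = (1 - coated/uncoated) * 100
  Ratio = 0.27 / 0.89 = 0.3034
  Reduction = (1 - 0.3034) * 100 = 69.7%

69.7%


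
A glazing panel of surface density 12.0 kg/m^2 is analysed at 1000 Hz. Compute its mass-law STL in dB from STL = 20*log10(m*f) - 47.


Mass law: STL = 20 * log10(m * f) - 47
  m * f = 12.0 * 1000 = 12000
  log10(12000) = 4.07918
  STL = 20 * 4.07918 - 47 = 81.5836 - 47 = 34.6 dB

34.6 dB


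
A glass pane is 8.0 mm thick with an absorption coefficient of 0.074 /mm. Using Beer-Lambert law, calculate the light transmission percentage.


Beer-Lambert law: T = exp(-alpha * thickness)
  exponent = -0.074 * 8.0 = -0.592
  T = exp(-0.592) = 0.5532
  Percentage = 0.5532 * 100 = 55.32%

55.32%


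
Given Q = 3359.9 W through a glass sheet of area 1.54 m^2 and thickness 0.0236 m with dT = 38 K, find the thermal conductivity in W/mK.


Fourier's law rearranged: k = Q * t / (A * dT)
  Numerator = 3359.9 * 0.0236 = 79.29364
  Denominator = 1.54 * 38 = 58.52
  k = 79.29364 / 58.52 = 1.355 W/mK

1.355 W/mK


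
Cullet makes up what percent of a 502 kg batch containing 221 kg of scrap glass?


Cullet ratio = (cullet mass / total batch mass) * 100
  Ratio = 221 / 502 * 100 = 44.02%

44.02%


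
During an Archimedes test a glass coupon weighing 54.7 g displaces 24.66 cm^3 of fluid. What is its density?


Use the definition of density:
  rho = mass / volume
  rho = 54.7 / 24.66 = 2.218 g/cm^3

2.218 g/cm^3


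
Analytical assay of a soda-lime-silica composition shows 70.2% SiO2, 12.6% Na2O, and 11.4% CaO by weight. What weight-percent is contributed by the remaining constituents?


Sum the three major oxides:
  SiO2 + Na2O + CaO = 70.2 + 12.6 + 11.4 = 94.2%
Subtract from 100%:
  Others = 100 - 94.2 = 5.8%

5.8%


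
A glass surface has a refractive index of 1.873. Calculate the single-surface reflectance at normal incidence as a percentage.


Fresnel reflectance at normal incidence:
  R = ((n - 1)/(n + 1))^2
  (n - 1)/(n + 1) = (1.873 - 1)/(1.873 + 1) = 0.303864
  R = 0.303864^2 = 0.0923333
  R(%) = 0.0923333 * 100 = 9.233%

9.233%


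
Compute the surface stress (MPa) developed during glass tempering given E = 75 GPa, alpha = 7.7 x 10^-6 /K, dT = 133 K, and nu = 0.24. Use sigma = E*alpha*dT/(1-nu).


Tempering stress: sigma = E * alpha * dT / (1 - nu)
  E (MPa) = 75 * 1000 = 75000
  Numerator = 75000 * (7.7 x 10^-6) * 133 = 76.8075
  Denominator = 1 - 0.24 = 0.76
  sigma = 76.8075 / 0.76 = 101.1 MPa

101.1 MPa


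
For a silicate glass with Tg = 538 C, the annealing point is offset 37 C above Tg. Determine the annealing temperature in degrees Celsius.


The annealing temperature is Tg plus the offset:
  T_anneal = 538 + 37 = 575 C

575 C


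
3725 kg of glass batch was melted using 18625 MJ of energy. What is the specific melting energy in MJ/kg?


Rearrange E = m * s for s:
  s = E / m
  s = 18625 / 3725 = 5.0 MJ/kg

5.0 MJ/kg


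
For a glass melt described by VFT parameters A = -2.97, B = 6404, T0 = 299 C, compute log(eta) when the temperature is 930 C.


VFT equation: log(eta) = A + B / (T - T0)
  T - T0 = 930 - 299 = 631
  B / (T - T0) = 6404 / 631 = 10.149
  log(eta) = -2.97 + 10.149 = 7.179

7.179


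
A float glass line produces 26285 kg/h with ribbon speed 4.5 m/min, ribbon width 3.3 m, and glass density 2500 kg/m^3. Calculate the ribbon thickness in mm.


Ribbon cross-section from mass balance:
  Volume rate = throughput / density = 26285 / 2500 = 10.514 m^3/h
  thickness = volume rate / (speed * 60 * width), i.e.
  thickness = throughput / (60 * speed * width * density) * 1000
  thickness = 26285 / (60 * 4.5 * 3.3 * 2500) * 1000 = 11.8 mm

11.8 mm


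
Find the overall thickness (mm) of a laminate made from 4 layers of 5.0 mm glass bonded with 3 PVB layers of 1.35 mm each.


Total thickness = glass contribution + PVB contribution
  Glass: 4 * 5.0 = 20.0 mm
  PVB: 3 * 1.35 = 4.05 mm
  Total = 20.0 + 4.05 = 24.05 mm

24.05 mm


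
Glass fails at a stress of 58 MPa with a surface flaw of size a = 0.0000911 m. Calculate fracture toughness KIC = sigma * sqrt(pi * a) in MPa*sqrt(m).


Fracture toughness: KIC = sigma * sqrt(pi * a)
  pi * a = pi * 0.0000911 = 0.000286199
  sqrt(pi * a) = 0.016917
  KIC = 58 * 0.016917 = 0.981 MPa*sqrt(m)

0.981 MPa*sqrt(m)


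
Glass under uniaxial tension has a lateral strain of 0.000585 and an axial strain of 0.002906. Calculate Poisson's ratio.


Poisson's ratio: nu = lateral strain / axial strain
  nu = 0.000585 / 0.002906 = 0.2013

0.2013


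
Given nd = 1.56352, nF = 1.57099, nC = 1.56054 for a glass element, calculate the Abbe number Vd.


Abbe number formula: Vd = (nd - 1) / (nF - nC)
  nd - 1 = 1.56352 - 1 = 0.56352
  nF - nC = 1.57099 - 1.56054 = 0.01045
  Vd = 0.56352 / 0.01045 = 53.93

53.93


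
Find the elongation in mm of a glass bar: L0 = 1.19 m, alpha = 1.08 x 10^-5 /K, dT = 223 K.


Thermal expansion formula: dL = alpha * L0 * dT
  dL = (1.08 x 10^-5) * 1.19 * 223 = 0.002866 m
Convert to mm: 0.002866 * 1000 = 2.866 mm

2.866 mm


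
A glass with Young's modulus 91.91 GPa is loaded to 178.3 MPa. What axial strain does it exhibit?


Rearrange E = sigma / epsilon:
  epsilon = sigma / E
  E (MPa) = 91.91 * 1000 = 91910
  epsilon = 178.3 / 91910 = 0.00194

0.00194


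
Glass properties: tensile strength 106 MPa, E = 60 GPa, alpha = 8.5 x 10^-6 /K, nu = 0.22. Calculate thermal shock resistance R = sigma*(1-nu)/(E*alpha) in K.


Thermal shock resistance: R = sigma * (1 - nu) / (E * alpha)
  Numerator = 106 * (1 - 0.22) = 82.68
  Denominator = 60 * 1000 * (8.5 x 10^-6) = 0.51
  R = 82.68 / 0.51 = 162.1 K

162.1 K


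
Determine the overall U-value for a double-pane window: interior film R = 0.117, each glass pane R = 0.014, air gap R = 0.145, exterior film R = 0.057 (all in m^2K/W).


Total thermal resistance (series):
  R_total = R_in + R_glass + R_air + R_glass + R_out
  R_total = 0.117 + 0.014 + 0.145 + 0.014 + 0.057 = 0.347 m^2K/W
U-value = 1 / R_total = 1 / 0.347 = 2.882 W/m^2K

2.882 W/m^2K


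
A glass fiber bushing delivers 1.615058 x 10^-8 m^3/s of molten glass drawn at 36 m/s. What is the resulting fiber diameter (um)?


Cross-sectional area from continuity:
  A = Q / v = 1.615058 x 10^-8 / 36 = 4.486272 x 10^-10 m^2
Diameter from circular cross-section:
  d = sqrt(4A / pi) * 10^6 (m -> um)
  d = sqrt(4 * 4.486272 x 10^-10 / pi) * 10^6 = 23.9 um

23.9 um


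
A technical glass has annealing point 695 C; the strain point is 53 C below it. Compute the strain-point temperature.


Strain point = annealing point - difference:
  T_strain = 695 - 53 = 642 C

642 C


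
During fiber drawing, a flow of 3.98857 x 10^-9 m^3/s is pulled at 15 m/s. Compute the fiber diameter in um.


Cross-sectional area from continuity:
  A = Q / v = 3.98857 x 10^-9 / 15 = 2.659047 x 10^-10 m^2
Diameter from circular cross-section:
  d = sqrt(4A / pi) * 10^6 (m -> um)
  d = sqrt(4 * 2.659047 x 10^-10 / pi) * 10^6 = 18.4 um

18.4 um


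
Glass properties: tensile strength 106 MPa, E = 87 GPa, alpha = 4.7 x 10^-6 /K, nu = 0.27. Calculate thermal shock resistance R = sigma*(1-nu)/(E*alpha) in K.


Thermal shock resistance: R = sigma * (1 - nu) / (E * alpha)
  Numerator = 106 * (1 - 0.27) = 77.38
  Denominator = 87 * 1000 * (4.7 x 10^-6) = 0.4089
  R = 77.38 / 0.4089 = 189.2 K

189.2 K


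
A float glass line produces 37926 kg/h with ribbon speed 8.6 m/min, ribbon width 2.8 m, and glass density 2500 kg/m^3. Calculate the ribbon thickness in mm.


Ribbon cross-section from mass balance:
  Volume rate = throughput / density = 37926 / 2500 = 15.1704 m^3/h
  thickness = volume rate / (speed * 60 * width), i.e.
  thickness = throughput / (60 * speed * width * density) * 1000
  thickness = 37926 / (60 * 8.6 * 2.8 * 2500) * 1000 = 10.5 mm

10.5 mm


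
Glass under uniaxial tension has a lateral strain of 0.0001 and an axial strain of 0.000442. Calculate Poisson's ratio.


Poisson's ratio: nu = lateral strain / axial strain
  nu = 0.0001 / 0.000442 = 0.2262

0.2262


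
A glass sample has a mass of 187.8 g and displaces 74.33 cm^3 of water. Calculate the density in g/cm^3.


Use the definition of density:
  rho = mass / volume
  rho = 187.8 / 74.33 = 2.527 g/cm^3

2.527 g/cm^3


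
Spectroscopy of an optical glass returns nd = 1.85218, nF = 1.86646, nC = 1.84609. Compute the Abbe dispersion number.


Abbe number formula: Vd = (nd - 1) / (nF - nC)
  nd - 1 = 1.85218 - 1 = 0.85218
  nF - nC = 1.86646 - 1.84609 = 0.02037
  Vd = 0.85218 / 0.02037 = 41.84

41.84


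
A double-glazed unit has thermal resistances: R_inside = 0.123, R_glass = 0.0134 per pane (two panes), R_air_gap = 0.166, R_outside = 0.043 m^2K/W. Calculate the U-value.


Total thermal resistance (series):
  R_total = R_in + R_glass + R_air + R_glass + R_out
  R_total = 0.123 + 0.0134 + 0.166 + 0.0134 + 0.043 = 0.3588 m^2K/W
U-value = 1 / R_total = 1 / 0.3588 = 2.787 W/m^2K

2.787 W/m^2K


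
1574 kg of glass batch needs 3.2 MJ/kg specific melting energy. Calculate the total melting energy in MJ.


Total energy = mass * specific energy
  E = 1574 * 3.2 = 5036.8 MJ

5036.8 MJ


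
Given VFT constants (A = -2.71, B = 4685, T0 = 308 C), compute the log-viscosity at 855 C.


VFT equation: log(eta) = A + B / (T - T0)
  T - T0 = 855 - 308 = 547
  B / (T - T0) = 4685 / 547 = 8.565
  log(eta) = -2.71 + 8.565 = 5.855

5.855


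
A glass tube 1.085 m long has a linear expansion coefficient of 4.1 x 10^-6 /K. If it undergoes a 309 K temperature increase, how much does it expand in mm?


Thermal expansion formula: dL = alpha * L0 * dT
  dL = (4.1 x 10^-6) * 1.085 * 309 = 0.00137459 m
Convert to mm: 0.00137459 * 1000 = 1.3746 mm

1.3746 mm


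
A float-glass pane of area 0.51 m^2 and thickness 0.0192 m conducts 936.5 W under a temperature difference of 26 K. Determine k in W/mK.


Fourier's law rearranged: k = Q * t / (A * dT)
  Numerator = 936.5 * 0.0192 = 17.9808
  Denominator = 0.51 * 26 = 13.26
  k = 17.9808 / 13.26 = 1.356 W/mK

1.356 W/mK


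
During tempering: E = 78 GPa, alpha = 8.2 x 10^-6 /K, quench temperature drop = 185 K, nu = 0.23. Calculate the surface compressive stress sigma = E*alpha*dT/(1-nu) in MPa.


Tempering stress: sigma = E * alpha * dT / (1 - nu)
  E (MPa) = 78 * 1000 = 78000
  Numerator = 78000 * (8.2 x 10^-6) * 185 = 118.326
  Denominator = 1 - 0.23 = 0.77
  sigma = 118.326 / 0.77 = 153.7 MPa

153.7 MPa


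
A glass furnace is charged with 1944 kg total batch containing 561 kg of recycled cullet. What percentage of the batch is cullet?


Cullet ratio = (cullet mass / total batch mass) * 100
  Ratio = 561 / 1944 * 100 = 28.86%

28.86%


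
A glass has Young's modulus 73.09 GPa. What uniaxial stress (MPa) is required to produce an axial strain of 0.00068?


Rearrange E = sigma / epsilon:
  sigma = E * epsilon
  E (MPa) = 73.09 * 1000 = 73090
  sigma = 73090 * 0.00068 = 49.7 MPa

49.7 MPa


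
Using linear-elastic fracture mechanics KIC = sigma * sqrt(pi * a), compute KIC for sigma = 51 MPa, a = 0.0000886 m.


Fracture toughness: KIC = sigma * sqrt(pi * a)
  pi * a = pi * 0.0000886 = 0.000278345
  sqrt(pi * a) = 0.016684
  KIC = 51 * 0.016684 = 0.851 MPa*sqrt(m)

0.851 MPa*sqrt(m)


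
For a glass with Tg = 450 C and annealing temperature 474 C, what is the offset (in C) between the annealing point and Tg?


Offset = T_anneal - Tg:
  offset = 474 - 450 = 24 C

24 C


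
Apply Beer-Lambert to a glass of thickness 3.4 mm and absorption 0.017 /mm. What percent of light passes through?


Beer-Lambert law: T = exp(-alpha * thickness)
  exponent = -0.017 * 3.4 = -0.0578
  T = exp(-0.0578) = 0.9438
  Percentage = 0.9438 * 100 = 94.38%

94.38%


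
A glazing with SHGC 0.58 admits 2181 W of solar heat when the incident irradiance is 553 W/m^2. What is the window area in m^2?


Rearrange Q = Area * SHGC * Irradiance:
  Area = Q / (SHGC * Irradiance)
  Area = 2181 / (0.58 * 553) = 6.8 m^2

6.8 m^2


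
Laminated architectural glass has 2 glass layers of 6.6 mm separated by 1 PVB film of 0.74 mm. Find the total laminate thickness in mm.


Total thickness = glass contribution + PVB contribution
  Glass: 2 * 6.6 = 13.2 mm
  PVB: 1 * 0.74 = 0.74 mm
  Total = 13.2 + 0.74 = 13.94 mm

13.94 mm


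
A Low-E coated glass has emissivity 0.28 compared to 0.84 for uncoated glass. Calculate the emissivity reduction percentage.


Percentage reduction = (1 - coated/uncoated) * 100
  Ratio = 0.28 / 0.84 = 0.3333
  Reduction = (1 - 0.3333) * 100 = 66.7%

66.7%


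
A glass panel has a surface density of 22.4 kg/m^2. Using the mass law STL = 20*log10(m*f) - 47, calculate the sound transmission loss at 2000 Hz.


Mass law: STL = 20 * log10(m * f) - 47
  m * f = 22.4 * 2000 = 44800
  log10(44800) = 4.65128
  STL = 20 * 4.65128 - 47 = 93.0256 - 47 = 46.0 dB

46.0 dB


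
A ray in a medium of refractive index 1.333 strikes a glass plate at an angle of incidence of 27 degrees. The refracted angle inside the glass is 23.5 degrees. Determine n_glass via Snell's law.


Apply Snell's law: n1 * sin(theta1) = n2 * sin(theta2)
  n2 = n1 * sin(theta1) / sin(theta2)
  sin(27) = 0.45399
  sin(23.5) = 0.398749
  n2 = 1.333 * 0.45399 / 0.398749 = 1.5177

1.5177


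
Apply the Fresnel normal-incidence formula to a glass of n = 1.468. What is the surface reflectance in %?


Fresnel reflectance at normal incidence:
  R = ((n - 1)/(n + 1))^2
  (n - 1)/(n + 1) = (1.468 - 1)/(1.468 + 1) = 0.189627
  R = 0.189627^2 = 0.0359584
  R(%) = 0.0359584 * 100 = 3.596%

3.596%


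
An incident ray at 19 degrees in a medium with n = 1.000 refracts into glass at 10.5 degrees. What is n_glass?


Apply Snell's law: n1 * sin(theta1) = n2 * sin(theta2)
  n2 = n1 * sin(theta1) / sin(theta2)
  sin(19) = 0.325568
  sin(10.5) = 0.182236
  n2 = 1.000 * 0.325568 / 0.182236 = 1.7865

1.7865


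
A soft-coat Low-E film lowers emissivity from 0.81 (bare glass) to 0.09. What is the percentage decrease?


Percentage reduction = (1 - coated/uncoated) * 100
  Ratio = 0.09 / 0.81 = 0.1111
  Reduction = (1 - 0.1111) * 100 = 88.9%

88.9%


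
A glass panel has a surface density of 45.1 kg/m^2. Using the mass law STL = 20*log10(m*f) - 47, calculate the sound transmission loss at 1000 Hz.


Mass law: STL = 20 * log10(m * f) - 47
  m * f = 45.1 * 1000 = 45100
  log10(45100) = 4.65418
  STL = 20 * 4.65418 - 47 = 93.0836 - 47 = 46.1 dB

46.1 dB


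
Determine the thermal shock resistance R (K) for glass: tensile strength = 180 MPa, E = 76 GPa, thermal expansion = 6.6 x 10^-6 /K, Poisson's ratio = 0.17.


Thermal shock resistance: R = sigma * (1 - nu) / (E * alpha)
  Numerator = 180 * (1 - 0.17) = 149.4
  Denominator = 76 * 1000 * (6.6 x 10^-6) = 0.5016
  R = 149.4 / 0.5016 = 297.8 K

297.8 K


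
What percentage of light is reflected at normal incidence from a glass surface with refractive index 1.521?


Fresnel reflectance at normal incidence:
  R = ((n - 1)/(n + 1))^2
  (n - 1)/(n + 1) = (1.521 - 1)/(1.521 + 1) = 0.206664
  R = 0.206664^2 = 0.04271
  R(%) = 0.04271 * 100 = 4.271%

4.271%


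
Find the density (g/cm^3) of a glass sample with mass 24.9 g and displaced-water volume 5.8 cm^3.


Use the definition of density:
  rho = mass / volume
  rho = 24.9 / 5.8 = 4.293 g/cm^3

4.293 g/cm^3


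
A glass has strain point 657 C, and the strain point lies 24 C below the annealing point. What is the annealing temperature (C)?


T_anneal = T_strain + gap:
  T_anneal = 657 + 24 = 681 C

681 C


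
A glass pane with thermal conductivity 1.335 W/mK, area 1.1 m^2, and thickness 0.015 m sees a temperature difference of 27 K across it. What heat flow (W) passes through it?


Fourier's law: Q = k * A * dT / t
  Q = 1.335 * 1.1 * 27 / 0.015
  Q = 39.6495 / 0.015 = 2643.3 W

2643.3 W


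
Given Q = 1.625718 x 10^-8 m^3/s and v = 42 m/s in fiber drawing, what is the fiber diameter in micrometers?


Cross-sectional area from continuity:
  A = Q / v = 1.625718 x 10^-8 / 42 = 3.870757 x 10^-10 m^2
Diameter from circular cross-section:
  d = sqrt(4A / pi) * 10^6 (m -> um)
  d = sqrt(4 * 3.870757 x 10^-10 / pi) * 10^6 = 22.2 um

22.2 um


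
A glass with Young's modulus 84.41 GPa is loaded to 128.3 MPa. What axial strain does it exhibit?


Rearrange E = sigma / epsilon:
  epsilon = sigma / E
  E (MPa) = 84.41 * 1000 = 84410
  epsilon = 128.3 / 84410 = 0.00152

0.00152


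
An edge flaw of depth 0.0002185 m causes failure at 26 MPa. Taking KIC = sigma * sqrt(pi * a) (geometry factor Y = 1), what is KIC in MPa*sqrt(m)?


Fracture toughness: KIC = sigma * sqrt(pi * a)
  pi * a = pi * 0.0002185 = 0.000686438
  sqrt(pi * a) = 0.0262
  KIC = 26 * 0.0262 = 0.681 MPa*sqrt(m)

0.681 MPa*sqrt(m)


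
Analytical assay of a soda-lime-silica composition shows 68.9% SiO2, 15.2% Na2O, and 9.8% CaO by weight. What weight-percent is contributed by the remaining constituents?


Sum the three major oxides:
  SiO2 + Na2O + CaO = 68.9 + 15.2 + 9.8 = 93.9%
Subtract from 100%:
  Others = 100 - 93.9 = 6.1%

6.1%


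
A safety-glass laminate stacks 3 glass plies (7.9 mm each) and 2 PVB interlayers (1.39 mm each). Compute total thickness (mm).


Total thickness = glass contribution + PVB contribution
  Glass: 3 * 7.9 = 23.7 mm
  PVB: 2 * 1.39 = 2.78 mm
  Total = 23.7 + 2.78 = 26.48 mm

26.48 mm


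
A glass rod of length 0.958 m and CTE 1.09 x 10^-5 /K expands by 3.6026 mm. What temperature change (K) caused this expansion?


Rearrange dL = alpha * L0 * dT for dT:
  dT = dL / (alpha * L0)
  dL (m) = 3.6026 / 1000 = 0.0036026
  dT = 0.0036026 / ((1.09 x 10^-5) * 0.958) = 345.0 K

345.0 K
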